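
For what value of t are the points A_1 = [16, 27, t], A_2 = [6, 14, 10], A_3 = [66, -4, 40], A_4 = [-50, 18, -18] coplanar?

Coplanarity ⇔ det[A_1A_2; A_1A_3; A_1A_4] = 0.
Expanding, this is linear in t: (768)t + (-11520) = 0.
So t = 15.

15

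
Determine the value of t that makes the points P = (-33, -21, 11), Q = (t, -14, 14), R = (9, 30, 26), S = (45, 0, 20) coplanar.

-7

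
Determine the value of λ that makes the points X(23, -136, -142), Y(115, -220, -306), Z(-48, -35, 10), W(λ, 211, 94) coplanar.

30

The points are coplanar iff XY · (XZ × XW) = 0.
Expanding, this is linear in λ: (3796)λ + (-113880) = 0.
So λ = 30.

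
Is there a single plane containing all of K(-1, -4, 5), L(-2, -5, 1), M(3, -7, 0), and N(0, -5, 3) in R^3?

The four points are coplanar iff the 3×3 determinant with rows KL, KM, KN is zero.
Rows: (-1, -1, -4), (4, -3, -5), (1, -1, -2).
Expanding along the first row: (-1)(1) − (-1)(-3) + (-4)(-1) = 0.
Zero determinant ⇒ coplanar.

Yes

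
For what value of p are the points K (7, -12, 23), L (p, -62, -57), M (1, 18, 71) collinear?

Direction KM = (-6, 30, 48). From the y-coordinate of L, the parameter along the line is τ = (-62 − (-12))/30 = -5/3.
Then p = 7 + (-5/3)·(-6) = 17.

17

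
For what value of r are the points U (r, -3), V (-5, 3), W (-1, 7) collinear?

-11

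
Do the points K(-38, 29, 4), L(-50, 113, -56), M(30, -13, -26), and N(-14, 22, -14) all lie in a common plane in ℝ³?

No

With K as base: KL = (-12, 84, -60), KM = (68, -42, -30), KN = (24, -7, -18).
KM × KN = (546, 504, 532).
KL · (KM × KN) = 3864.
Since 3864 ≠ 0, the four points are not coplanar.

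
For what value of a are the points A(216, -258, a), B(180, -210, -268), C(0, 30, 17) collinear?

Direction BC = (-180, 240, 285). From the x-coordinate of A, the parameter along the line is τ = (216 − 180)/(-180) = -1/5.
Then a = (-268) + (-1/5)·(285) = -325.

-325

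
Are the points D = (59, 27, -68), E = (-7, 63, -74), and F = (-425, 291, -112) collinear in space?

DE = (-66, 36, -6), DF = (-484, 264, -44).
DE × DF = (0, 0, 0).
The cross product vanishes, so the three points are collinear.

Yes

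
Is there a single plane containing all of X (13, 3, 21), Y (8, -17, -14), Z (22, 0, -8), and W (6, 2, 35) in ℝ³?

No

With X as base: XY = (-5, -20, -35), XZ = (9, -3, -29), XW = (-7, -1, 14).
XZ × XW = (-71, 77, -30).
XY · (XZ × XW) = -135.
Since -135 ≠ 0, the four points are not coplanar.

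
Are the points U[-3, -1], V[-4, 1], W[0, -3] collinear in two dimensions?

No

UV = (-1, 2), UW = (3, -2).
det[UV; UW] = (-1)(-2) − (2)(3) = -4.
The determinant is nonzero, so they are not collinear.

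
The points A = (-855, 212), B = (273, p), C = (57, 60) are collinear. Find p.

The three points are collinear iff det[AB; AC] = 0.
This determinant is linear in p: (-912)p + (21888) = 0, so p = 24.

24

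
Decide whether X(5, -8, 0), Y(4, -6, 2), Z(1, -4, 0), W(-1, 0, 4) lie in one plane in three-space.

With X as base: XY = (-1, 2, 2), XZ = (-4, 4, 0), XW = (-6, 8, 4).
XZ × XW = (16, 16, -8).
XY · (XZ × XW) = 0.
The scalar triple product vanishes, so the four points are coplanar.

Yes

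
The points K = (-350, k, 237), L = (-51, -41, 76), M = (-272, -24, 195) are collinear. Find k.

Collinearity requires KL × KM = 0; each component is linear in k.
The x-component gives (-119)k + (-2142) = 0, so k = -18.
The remaining components then also vanish.

-18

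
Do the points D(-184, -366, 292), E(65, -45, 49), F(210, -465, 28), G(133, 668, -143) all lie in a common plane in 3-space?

No

A normal to the plane through D, E, F is n = DE × DF = (-108801, -30006, -151125).
The plane has equation n·P = -13126920. For G: n·G = -12903666.
-12903666 ≠ -13126920, so G is off the plane.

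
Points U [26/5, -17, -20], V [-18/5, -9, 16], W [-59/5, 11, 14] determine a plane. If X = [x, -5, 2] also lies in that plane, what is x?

-16/5

A normal to the plane is n = UV × UW = (-736, -1564/5, -552/5).
X lies in the plane iff n · UX = 0.
This gives (-736)x + (-11776/5) = 0, so x = -16/5.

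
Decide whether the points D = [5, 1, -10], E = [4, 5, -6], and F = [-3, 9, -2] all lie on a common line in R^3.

No

DE = (-1, 4, 4), DF = (-8, 8, 8).
Comparing components 3 and 1: (4)(-8) − (-1)(8) = -24 ≠ 0, so DE and DF are not parallel and the points are not collinear.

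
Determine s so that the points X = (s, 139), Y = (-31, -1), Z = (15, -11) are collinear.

-675

Collinearity: (X − Y) must be parallel to (Z − Y) = (46, -10).
Cross-multiplying the components: (s − (-31))·(-10) = (140)·(46).
Solving gives s = -675.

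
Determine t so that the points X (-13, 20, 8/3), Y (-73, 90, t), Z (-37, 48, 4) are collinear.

6

Collinearity requires XY × XZ = 0; each component is linear in t.
The x-component gives (-28)t + (168) = 0, so t = 6.
The remaining components then also vanish.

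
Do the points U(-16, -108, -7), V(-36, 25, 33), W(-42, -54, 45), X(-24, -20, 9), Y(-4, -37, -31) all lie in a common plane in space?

Yes

The plane through U, V, W has normal n = UV × UW = (4756, 0, 2378) and equation n·P = -92742.
Checking the remaining points: n·X = -92742, n·Y = -92742.
All equal -92742, so all 5 points lie in one plane.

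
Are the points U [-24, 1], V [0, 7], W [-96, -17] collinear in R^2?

UV = (24, 6), UW = (-72, -18).
det[UV; UW] = (24)(-18) − (6)(-72) = 0.
The determinant is zero, so the points are collinear.

Yes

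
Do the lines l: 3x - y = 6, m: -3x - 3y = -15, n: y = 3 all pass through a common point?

The three lines meet at one point iff the augmented coefficient matrix [aᵢ bᵢ cᵢ] has rank < 3, i.e. its determinant vanishes.
Here the determinant is -9.
Nonzero, so no common point exists.

No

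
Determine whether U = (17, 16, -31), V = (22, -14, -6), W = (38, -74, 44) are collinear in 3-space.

No

UV = (5, -30, 25), UW = (21, -90, 75).
Comparing components 3 and 1: (25)(21) − (5)(75) = 150 ≠ 0, so UV and UW are not parallel and the points are not collinear.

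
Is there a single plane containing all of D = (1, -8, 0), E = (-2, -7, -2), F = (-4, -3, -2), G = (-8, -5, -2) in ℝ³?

No

The four points are coplanar iff the 3×3 determinant with rows DE, DF, DG is zero.
Rows: (-3, 1, -2), (-5, 5, -2), (-9, 3, -2).
Expanding along the first row: (-3)(-4) − (1)(-8) + (-2)(30) = -40.
Nonzero ⇒ not coplanar.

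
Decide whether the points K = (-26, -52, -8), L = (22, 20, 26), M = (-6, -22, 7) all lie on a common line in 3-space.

KL = (48, 72, 34), KM = (20, 30, 15).
KL × KM = (60, -40, 0).
The cross product is nonzero, so the points do not lie on one line.

No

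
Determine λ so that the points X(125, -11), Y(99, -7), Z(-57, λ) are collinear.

Collinearity: (Z − X) must be parallel to (Y − X) = (-26, 4).
Cross-multiplying the components: (λ − (-11))·(-26) = (-182)·(4).
Solving gives λ = 17.

17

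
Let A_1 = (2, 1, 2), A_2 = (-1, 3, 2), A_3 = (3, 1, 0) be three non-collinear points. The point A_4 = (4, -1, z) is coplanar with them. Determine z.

4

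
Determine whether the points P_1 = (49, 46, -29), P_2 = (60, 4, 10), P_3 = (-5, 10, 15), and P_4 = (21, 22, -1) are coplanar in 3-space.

Yes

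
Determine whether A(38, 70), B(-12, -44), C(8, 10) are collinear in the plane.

AB = (-50, -114), AC = (-30, -60).
If collinear, AC would be a scalar multiple of AB. But (-50)·(-60) ≠ (-114)·(-30) (difference -420), so they are not parallel; the points are not collinear.

No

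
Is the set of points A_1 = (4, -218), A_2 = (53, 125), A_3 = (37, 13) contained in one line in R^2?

Yes

A_1A_2 = (49, 343), A_1A_3 = (33, 231).
Twice the signed area of △A_1A_2A_3 is (49)(231) − (343)(33) = 0.
The triangle is degenerate (zero area), so the points are collinear.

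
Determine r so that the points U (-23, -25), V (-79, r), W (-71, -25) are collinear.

-25

The three points are collinear iff det[UV; UW] = 0.
This determinant is linear in r: (48)r + (1200) = 0, so r = -25.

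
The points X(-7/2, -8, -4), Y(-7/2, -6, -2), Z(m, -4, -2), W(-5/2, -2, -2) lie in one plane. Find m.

Normal to plane XYW: n = (-8, 2, -2); plane equation n·P = 20.
Requiring n·Z = 20: (-8)m + (-4) = 20.
So m = -3.

-3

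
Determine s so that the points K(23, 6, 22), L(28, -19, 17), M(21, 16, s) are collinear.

24

Direction KL = (5, -25, -5). From the x-coordinate of M, the parameter along the line is τ = (21 − 23)/5 = -2/5.
Then s = 22 + (-2/5)·(-5) = 24.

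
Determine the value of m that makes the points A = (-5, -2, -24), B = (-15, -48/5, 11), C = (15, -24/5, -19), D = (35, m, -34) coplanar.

-14/5

The points are coplanar iff AB · (AC × AD) = 0.
Expanding, this is linear in m: (750)m + (2100) = 0.
So m = -14/5.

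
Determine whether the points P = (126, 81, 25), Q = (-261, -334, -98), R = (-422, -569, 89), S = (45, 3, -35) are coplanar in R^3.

A normal to the plane through P, Q, R is n = PQ × PR = (-106510, 92172, 24130).
The plane has equation n·X = -5351078. For S: n·S = -5360984.
-5360984 ≠ -5351078, so S is off the plane.

No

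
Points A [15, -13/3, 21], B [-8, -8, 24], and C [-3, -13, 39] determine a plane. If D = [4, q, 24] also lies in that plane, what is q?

-20/3

Coplanarity requires AB · (AC × AD) = 0.
AB = (-23, -11/3, 3), AC = (-18, -26/3, 18); the triple product is linear in q with coefficient 360 and constant term 2400.
Setting it to zero: q = -20/3.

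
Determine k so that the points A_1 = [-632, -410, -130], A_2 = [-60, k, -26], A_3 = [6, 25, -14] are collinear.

Direction A_1A_3 = (638, 435, 116). From the x-coordinate of A_2, the parameter along the line is τ = (-60 − (-632))/638 = 26/29.
Then k = (-410) + 26/29·(435) = -20.

-20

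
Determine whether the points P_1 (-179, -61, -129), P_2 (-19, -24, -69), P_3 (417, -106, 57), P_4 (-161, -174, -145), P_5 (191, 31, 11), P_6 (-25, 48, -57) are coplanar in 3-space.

No

The plane through P_1, P_2, P_3 has normal n = P_1P_2 × P_1P_3 = (9582, 6000, -29252) and equation n·P = 1692330.
Checking the remaining points: n·P_4 = 1654838, n·P_5 = 1694390, n·P_6 = 1715814.
Since n·P_4 = 1654838 ≠ 1692330, P_4 is off the plane and the points are not all coplanar.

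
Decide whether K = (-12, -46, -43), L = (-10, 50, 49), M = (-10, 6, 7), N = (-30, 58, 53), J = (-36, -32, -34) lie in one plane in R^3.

The plane through K, L, M has normal n = KL × KM = (16, 84, -88) and equation n·P = -272.
Checking the remaining points: n·N = -272, n·J = -272.
All equal -272, so all 5 points lie in one plane.

Yes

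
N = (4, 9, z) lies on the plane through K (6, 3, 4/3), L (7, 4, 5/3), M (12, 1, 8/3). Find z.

4/3

Coplanarity requires KL · (KM × KN) = 0.
KL = (1, 1, 1/3), KM = (6, -2, 4/3); the triple product is linear in z with coefficient -8 and constant term 32/3.
Setting it to zero: z = 4/3.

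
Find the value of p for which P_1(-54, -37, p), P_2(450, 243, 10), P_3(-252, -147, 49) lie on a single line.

38

Collinearity requires P_1P_2 × P_1P_3 = 0; each component is linear in p.
The x-component gives (-390)p + (14820) = 0, so p = 38.
The remaining components then also vanish.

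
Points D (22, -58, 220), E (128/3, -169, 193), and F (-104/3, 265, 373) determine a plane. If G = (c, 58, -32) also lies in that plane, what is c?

-38/3

The plane through D, E, F has equation −8262x − 1632y + (1156/3)z = -7004/3.
Substituting G: (-8262)c + (-320960/3) = -7004/3, so c = -38/3.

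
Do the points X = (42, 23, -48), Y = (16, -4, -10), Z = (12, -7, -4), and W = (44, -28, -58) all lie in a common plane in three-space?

Yes

A normal to the plane through X, Y, Z is n = XY × XZ = (-48, 4, -30).
The plane has equation n·P = -484. For W: n·W = -484.
Equal, so W lies in the plane and all four are coplanar.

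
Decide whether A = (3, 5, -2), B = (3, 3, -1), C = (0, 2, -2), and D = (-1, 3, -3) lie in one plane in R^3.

The four points are coplanar iff the 3×3 determinant with rows AB, AC, AD is zero.
Rows: (0, -2, 1), (-3, -3, 0), (-4, -2, -1).
Expanding along the first row: (0)(3) − (-2)(3) + (1)(-6) = 0.
Zero determinant ⇒ coplanar.

Yes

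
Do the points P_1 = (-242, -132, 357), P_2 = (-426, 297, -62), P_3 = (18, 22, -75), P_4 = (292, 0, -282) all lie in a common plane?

Yes

With P_1 as base: P_1P_2 = (-184, 429, -419), P_1P_3 = (260, 154, -432), P_1P_4 = (534, 132, -639).
P_1P_3 × P_1P_4 = (-41382, -64548, -47916).
P_1P_2 · (P_1P_3 × P_1P_4) = 0.
The scalar triple product vanishes, so the four points are coplanar.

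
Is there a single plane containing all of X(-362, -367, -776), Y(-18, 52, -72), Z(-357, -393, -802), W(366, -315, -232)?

No

The four points are coplanar iff the 3×3 determinant with rows XY, XZ, XW is zero.
Rows: (344, 419, 704), (5, -26, -26), (728, 52, 544).
Expanding along the first row: (344)(-12792) − (419)(21648) + (704)(19188) = 37392.
Nonzero ⇒ not coplanar.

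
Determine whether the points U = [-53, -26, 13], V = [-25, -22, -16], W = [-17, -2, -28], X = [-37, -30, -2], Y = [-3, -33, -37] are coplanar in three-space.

The plane through U, V, W has normal n = UV × UW = (532, 104, 528) and equation n·P = -24036.
Checking the remaining points: n·X = -23860, n·Y = -24564.
Since n·X = -23860 ≠ -24036, X is off the plane and the points are not all coplanar.

No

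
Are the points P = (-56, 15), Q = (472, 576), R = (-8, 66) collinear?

Yes

PQ = (528, 561), PR = (48, 51).
Twice the signed area of △PQR is (528)(51) − (561)(48) = 0.
The triangle is degenerate (zero area), so the points are collinear.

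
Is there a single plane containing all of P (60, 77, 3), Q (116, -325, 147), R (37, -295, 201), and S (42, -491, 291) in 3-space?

No

A normal to the plane through P, Q, R is n = PQ × PR = (-26028, -14400, -30078).
The plane has equation n·X = -2760714. For S: n·S = -2775474.
-2775474 ≠ -2760714, so S is off the plane.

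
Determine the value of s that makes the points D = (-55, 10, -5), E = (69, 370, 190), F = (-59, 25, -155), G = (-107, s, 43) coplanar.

-165

Normal to plane DEF: n = (-56925, 17820, 3300); plane equation n·P = 3292575.
Requiring n·G = 3292575: (17820)s + (6232875) = 3292575.
So s = -165.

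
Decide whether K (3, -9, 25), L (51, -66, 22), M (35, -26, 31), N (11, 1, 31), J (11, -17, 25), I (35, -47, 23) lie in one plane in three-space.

The plane through K, L, M has normal n = KL × KM = (-393, -384, 1008) and equation n·P = 27477.
Checking the remaining points: n·N = 26541, n·J = 27405, n·I = 27477.
Since n·N = 26541 ≠ 27477, N is off the plane and the points are not all coplanar.

No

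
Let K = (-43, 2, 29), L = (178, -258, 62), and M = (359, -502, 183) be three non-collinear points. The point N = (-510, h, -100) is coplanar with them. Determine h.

571

The plane through K, L, M has equation −23408x − 20768y − 6864z = 765952.
Substituting N: (-20768)h + (12624480) = 765952, so h = 571.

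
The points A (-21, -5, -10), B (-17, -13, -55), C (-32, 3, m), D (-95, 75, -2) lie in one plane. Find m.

-56

Normal to plane ABD: n = (3536, 3298, -272); plane equation n·P = -88026.
Requiring n·C = -88026: (-272)m + (-103258) = -88026.
So m = -56.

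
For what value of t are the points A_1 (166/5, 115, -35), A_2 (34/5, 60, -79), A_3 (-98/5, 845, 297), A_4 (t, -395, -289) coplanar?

Normal to plane A_1A_2A_3: n = (13860, 11088, -22176); plane equation n·P = 2511432.
Requiring n·A_4 = 2511432: (13860)t + (2029104) = 2511432.
So t = 174/5.

174/5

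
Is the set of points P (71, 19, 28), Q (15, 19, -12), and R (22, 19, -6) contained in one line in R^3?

No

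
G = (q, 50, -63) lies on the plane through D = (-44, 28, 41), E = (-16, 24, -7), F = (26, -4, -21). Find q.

Coplanarity requires DE · (DF × DG) = 0.
DE = (28, -4, -48), DF = (70, -32, -62); the triple product is linear in q with coefficient -1288 and constant term -28336.
Setting it to zero: q = -22.

-22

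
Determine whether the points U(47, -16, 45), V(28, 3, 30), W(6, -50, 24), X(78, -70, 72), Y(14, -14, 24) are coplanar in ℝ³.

The plane through U, V, W has normal n = UV × UW = (-909, 216, 1425) and equation n·P = 17946.
Checking the remaining points: n·X = 16578, n·Y = 18450.
Since n·X = 16578 ≠ 17946, X is off the plane and the points are not all coplanar.

No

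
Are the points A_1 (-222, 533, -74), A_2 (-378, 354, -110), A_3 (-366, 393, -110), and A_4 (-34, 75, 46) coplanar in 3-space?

No

With A_1 as base: A_1A_2 = (-156, -179, -36), A_1A_3 = (-144, -140, -36), A_1A_4 = (188, -458, 120).
A_1A_3 × A_1A_4 = (-33288, 10512, 92272).
A_1A_2 · (A_1A_3 × A_1A_4) = -10512.
Since -10512 ≠ 0, the four points are not coplanar.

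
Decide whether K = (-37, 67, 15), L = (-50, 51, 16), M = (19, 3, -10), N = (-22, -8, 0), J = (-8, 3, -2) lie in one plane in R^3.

No

The plane through K, L, M has normal n = KL × KM = (464, -269, 1728) and equation n·P = -9271.
Checking the remaining points: n·N = -8056, n·J = -7975.
Since n·N = -8056 ≠ -9271, N is off the plane and the points are not all coplanar.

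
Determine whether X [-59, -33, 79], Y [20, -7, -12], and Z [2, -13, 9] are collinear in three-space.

XY = (79, 26, -91), XZ = (61, 20, -70).
XY × XZ = (0, -21, -6).
The cross product is nonzero, so the points do not lie on one line.

No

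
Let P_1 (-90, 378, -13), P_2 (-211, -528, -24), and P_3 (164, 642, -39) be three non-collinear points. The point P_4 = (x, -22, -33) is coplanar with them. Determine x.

-30

Coplanarity requires P_1P_2 · (P_1P_3 × P_1P_4) = 0.
P_1P_2 = (-121, -906, -11), P_1P_3 = (254, 264, -26); the triple product is linear in x with coefficient 26460 and constant term 793800.
Setting it to zero: x = -30.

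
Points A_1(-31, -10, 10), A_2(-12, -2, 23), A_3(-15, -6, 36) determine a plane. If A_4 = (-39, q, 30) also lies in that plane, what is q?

-18

Coplanarity requires A_1A_2 · (A_1A_3 × A_1A_4) = 0.
A_1A_2 = (19, 8, 13), A_1A_3 = (16, 4, 26); the triple product is linear in q with coefficient -286 and constant term -5148.
Setting it to zero: q = -18.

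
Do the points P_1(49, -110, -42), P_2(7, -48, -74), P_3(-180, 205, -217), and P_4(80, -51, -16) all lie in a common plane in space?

Yes

With P_1 as base: P_1P_2 = (-42, 62, -32), P_1P_3 = (-229, 315, -175), P_1P_4 = (31, 59, 26).
P_1P_3 × P_1P_4 = (18515, 529, -23276).
P_1P_2 · (P_1P_3 × P_1P_4) = 0.
The scalar triple product vanishes, so the four points are coplanar.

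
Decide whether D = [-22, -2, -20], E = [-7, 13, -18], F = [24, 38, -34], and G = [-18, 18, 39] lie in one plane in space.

With D as base: DE = (15, 15, 2), DF = (46, 40, -14), DG = (4, 20, 59).
DF × DG = (2640, -2770, 760).
DE · (DF × DG) = -430.
Since -430 ≠ 0, the four points are not coplanar.

No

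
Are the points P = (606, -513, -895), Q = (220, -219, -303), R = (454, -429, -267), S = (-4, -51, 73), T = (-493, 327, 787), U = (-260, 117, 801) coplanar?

The plane through P, Q, R has normal n = PQ × PR = (134904, 152424, 12264) and equation n·X = -7417968.
Checking the remaining points: n·S = -7417968, n·T = -7013256, n·U = -7417968.
Since n·T = -7013256 ≠ -7417968, T is off the plane and the points are not all coplanar.

No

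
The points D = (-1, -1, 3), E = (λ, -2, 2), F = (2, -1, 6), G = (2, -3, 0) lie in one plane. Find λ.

1

Normal to plane DFG: n = (6, 18, -6); plane equation n·P = -42.
Requiring n·E = -42: (6)λ + (-48) = -42.
So λ = 1.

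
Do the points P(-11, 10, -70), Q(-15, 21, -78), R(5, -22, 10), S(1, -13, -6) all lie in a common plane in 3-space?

Yes

With P as base: PQ = (-4, 11, -8), PR = (16, -32, 80), PS = (12, -23, 64).
PR × PS = (-208, -64, 16).
PQ · (PR × PS) = 0.
The scalar triple product vanishes, so the four points are coplanar.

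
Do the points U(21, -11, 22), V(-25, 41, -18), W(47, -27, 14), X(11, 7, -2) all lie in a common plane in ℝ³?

The four points are coplanar iff the 3×3 determinant with rows UV, UW, UX is zero.
Rows: (-46, 52, -40), (26, -16, -8), (-10, 18, -24).
Expanding along the first row: (-46)(528) − (52)(-704) + (-40)(308) = 0.
Zero determinant ⇒ coplanar.

Yes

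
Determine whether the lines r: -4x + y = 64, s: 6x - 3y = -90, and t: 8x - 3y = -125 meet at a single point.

No

Intersecting r and s: solving the 2×2 system gives (x, y) = (-17, -4).
Substitute into t: (8)(-17) + (-3)(-4) = -124.
But t requires -125 ≠ -124, so the three lines have no common point.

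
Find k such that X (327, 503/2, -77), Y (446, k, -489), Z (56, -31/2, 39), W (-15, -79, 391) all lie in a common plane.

723/2

Normal to plane XZW: n = (-86618, 87156, -3497/2); plane equation n·P = -12539435/2.
Requiring n·Y = -12539435/2: (87156)k + (-75553223/2) = -12539435/2.
So k = 723/2.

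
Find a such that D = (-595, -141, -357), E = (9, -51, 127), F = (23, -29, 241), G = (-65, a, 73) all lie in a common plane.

-61

Normal to plane DEF: n = (-388, -62080, 12028); plane equation n·P = 4690144.
Requiring n·G = 4690144: (-62080)a + (903264) = 4690144.
So a = -61.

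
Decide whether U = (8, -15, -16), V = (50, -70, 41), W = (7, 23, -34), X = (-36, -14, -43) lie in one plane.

A normal to the plane through U, V, W is n = UV × UW = (-1176, 699, 1541).
The plane has equation n·P = -44549. For X: n·X = -33713.
-33713 ≠ -44549, so X is off the plane.

No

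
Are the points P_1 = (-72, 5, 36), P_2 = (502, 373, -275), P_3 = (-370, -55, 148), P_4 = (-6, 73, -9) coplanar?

A normal to the plane through P_1, P_2, P_3 is n = P_1P_2 × P_1P_3 = (22556, 28390, 75224).
The plane has equation n·P = 1225982. For P_4: n·P_4 = 1260118.
1260118 ≠ 1225982, so P_4 is off the plane.

No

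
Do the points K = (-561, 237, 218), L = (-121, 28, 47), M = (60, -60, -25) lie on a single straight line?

KL = (440, -209, -171), KM = (621, -297, -243).
Comparing components 3 and 1: (-171)(621) − (440)(-243) = 729 ≠ 0, so KL and KM are not parallel and the points are not collinear.

No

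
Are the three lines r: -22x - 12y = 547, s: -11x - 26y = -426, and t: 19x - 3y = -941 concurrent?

No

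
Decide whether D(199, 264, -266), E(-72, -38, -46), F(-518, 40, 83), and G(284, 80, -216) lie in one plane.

No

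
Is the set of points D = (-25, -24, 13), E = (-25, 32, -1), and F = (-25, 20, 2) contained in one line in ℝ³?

Yes

DE = (0, 56, -14), DF = (0, 44, -11).
DE × DF = (0, 0, 0).
The cross product vanishes, so the three points are collinear.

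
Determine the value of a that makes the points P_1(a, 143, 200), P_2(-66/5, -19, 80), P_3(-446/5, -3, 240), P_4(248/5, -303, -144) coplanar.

Coplanarity ⇔ det[P_1P_2; P_1P_3; P_1P_4] = 0.
Expanding, this is linear in a: (-41856)a + (-9459456/5) = 0.
So a = -226/5.

-226/5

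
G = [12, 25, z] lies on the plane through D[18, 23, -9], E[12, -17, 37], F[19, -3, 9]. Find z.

4

Coplanarity requires DE · (DF × DG) = 0.
DE = (-6, -40, 46), DF = (1, -26, 18); the triple product is linear in z with coefficient 196 and constant term -784.
Setting it to zero: z = 4.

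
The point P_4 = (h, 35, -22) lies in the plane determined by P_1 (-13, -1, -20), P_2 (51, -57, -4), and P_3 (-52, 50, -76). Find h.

-58

The plane through P_1, P_2, P_3 has equation 2320x + 2960y + 1080z = -54720.
Substituting P_4: (2320)h + (79840) = -54720, so h = -58.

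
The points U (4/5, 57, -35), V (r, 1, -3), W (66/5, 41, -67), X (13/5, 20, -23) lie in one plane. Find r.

Normal to plane UWX: n = (-1376, -1032/5, -430); plane equation n·P = 10922/5.
Requiring n·V = 10922/5: (-1376)r + (5418/5) = 10922/5.
So r = -4/5.

-4/5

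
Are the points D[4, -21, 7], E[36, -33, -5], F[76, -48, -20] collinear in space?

Yes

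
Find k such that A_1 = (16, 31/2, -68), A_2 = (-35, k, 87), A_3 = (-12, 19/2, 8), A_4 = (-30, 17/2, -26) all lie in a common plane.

4

Coplanarity ⇔ det[A_1A_2; A_1A_3; A_1A_4] = 0.
Expanding, this is linear in k: (-2320)k + (9280) = 0.
So k = 4.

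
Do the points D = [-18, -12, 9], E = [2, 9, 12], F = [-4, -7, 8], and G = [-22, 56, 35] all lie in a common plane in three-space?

No

With D as base: DE = (20, 21, 3), DF = (14, 5, -1), DG = (-4, 68, 26).
DF × DG = (198, -360, 972).
DE · (DF × DG) = -684.
Since -684 ≠ 0, the four points are not coplanar.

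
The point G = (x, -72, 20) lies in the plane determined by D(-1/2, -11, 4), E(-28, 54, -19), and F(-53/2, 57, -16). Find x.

43/2

A normal to the plane is n = DE × DF = (264, 48, -180).
G lies in the plane iff n · DG = 0.
This gives (264)x + (-5676) = 0, so x = 43/2.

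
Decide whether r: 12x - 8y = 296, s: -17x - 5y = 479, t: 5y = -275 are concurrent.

The three lines meet at one point iff the augmented coefficient matrix [aᵢ bᵢ cᵢ] has rank < 3, i.e. its determinant vanishes.
Here the determinant is 0.
It vanishes, so the lines are concurrent at (-12, -55).

Yes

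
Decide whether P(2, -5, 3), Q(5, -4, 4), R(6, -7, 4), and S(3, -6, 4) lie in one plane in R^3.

The four points are coplanar iff the 3×3 determinant with rows PQ, PR, PS is zero.
Rows: (3, 1, 1), (4, -2, 1), (1, -1, 1).
Expanding along the first row: (3)(-1) − (1)(3) + (1)(-2) = -8.
Nonzero ⇒ not coplanar.

No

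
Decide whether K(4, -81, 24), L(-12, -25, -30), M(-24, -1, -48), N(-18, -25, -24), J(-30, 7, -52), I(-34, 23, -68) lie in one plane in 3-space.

Yes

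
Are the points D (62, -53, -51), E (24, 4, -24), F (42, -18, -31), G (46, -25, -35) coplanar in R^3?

Yes

The four points are coplanar iff the 3×3 determinant with rows DE, DF, DG is zero.
Rows: (-38, 57, 27), (-20, 35, 20), (-16, 28, 16).
Expanding along the first row: (-38)(0) − (57)(0) + (27)(0) = 0.
Zero determinant ⇒ coplanar.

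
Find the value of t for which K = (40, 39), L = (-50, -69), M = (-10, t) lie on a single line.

Collinearity: (M − K) must be parallel to (L − K) = (-90, -108).
Cross-multiplying the components: (t − 39)·(-90) = (-50)·(-108).
Solving gives t = -21.

-21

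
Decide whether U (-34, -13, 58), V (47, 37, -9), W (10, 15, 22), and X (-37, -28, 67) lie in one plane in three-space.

With U as base: UV = (81, 50, -67), UW = (44, 28, -36), UX = (-3, -15, 9).
UW × UX = (-288, -288, -576).
UV · (UW × UX) = 864.
Since 864 ≠ 0, the four points are not coplanar.

No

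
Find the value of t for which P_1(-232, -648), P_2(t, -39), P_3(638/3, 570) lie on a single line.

-29/3

The three points are collinear iff det[P_1P_2; P_1P_3] = 0.
This determinant is linear in t: (1218)t + (11774) = 0, so t = -29/3.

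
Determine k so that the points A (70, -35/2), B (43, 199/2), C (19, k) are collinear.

407/2

The three points are collinear iff det[AB; AC] = 0.
This determinant is linear in k: (-27)k + (10989/2) = 0, so k = 407/2.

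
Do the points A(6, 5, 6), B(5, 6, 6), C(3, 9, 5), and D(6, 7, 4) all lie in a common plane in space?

With A as base: AB = (-1, 1, 0), AC = (-3, 4, -1), AD = (0, 2, -2).
AC × AD = (-6, -6, -6).
AB · (AC × AD) = 0.
The scalar triple product vanishes, so the four points are coplanar.

Yes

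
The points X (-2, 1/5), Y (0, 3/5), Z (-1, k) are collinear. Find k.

The three points are collinear iff det[XY; XZ] = 0.
This determinant is linear in k: (2)k + (-4/5) = 0, so k = 2/5.

2/5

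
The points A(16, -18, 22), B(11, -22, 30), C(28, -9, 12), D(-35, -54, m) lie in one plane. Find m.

30

Normal to plane ABC: n = (-32, 46, 3); plane equation n·P = -1274.
Requiring n·D = -1274: (3)m + (-1364) = -1274.
So m = 30.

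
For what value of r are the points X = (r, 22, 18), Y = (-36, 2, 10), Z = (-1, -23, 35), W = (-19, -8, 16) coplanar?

-85

Coplanarity ⇔ det[XY; XZ; XW] = 0.
Expanding, this is linear in r: (-100)r + (-8500) = 0.
So r = -85.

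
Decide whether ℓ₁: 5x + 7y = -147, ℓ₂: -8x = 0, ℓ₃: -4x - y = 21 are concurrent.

Yes

Lines aᵢx + bᵢy = cᵢ with pairwise distinct directions are concurrent exactly when det[aᵢ bᵢ cᵢ] = 0.
Here the determinant is 0.
It vanishes, so the lines are concurrent at (0, -21).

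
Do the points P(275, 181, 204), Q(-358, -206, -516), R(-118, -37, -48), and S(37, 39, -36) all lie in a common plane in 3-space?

With P as base: PQ = (-633, -387, -720), PR = (-393, -218, -252), PS = (-238, -142, -240).
PR × PS = (16536, -34344, 3922).
PQ · (PR × PS) = 0.
The scalar triple product vanishes, so the four points are coplanar.

Yes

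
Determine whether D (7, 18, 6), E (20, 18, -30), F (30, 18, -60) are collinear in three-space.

DE = (13, 0, -36), DF = (23, 0, -66).
Comparing components 3 and 1: (-36)(23) − (13)(-66) = 30 ≠ 0, so DE and DF are not parallel and the points are not collinear.

No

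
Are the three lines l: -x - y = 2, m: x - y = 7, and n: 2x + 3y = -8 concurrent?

No

Lines aᵢx + bᵢy = cᵢ with pairwise distinct directions are concurrent exactly when det[aᵢ bᵢ cᵢ] = 0.
Here the determinant is 1.
Nonzero, so no common point exists.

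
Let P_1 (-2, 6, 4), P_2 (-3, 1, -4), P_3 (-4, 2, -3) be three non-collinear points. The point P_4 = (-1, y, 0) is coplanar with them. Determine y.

Coplanarity requires P_1P_2 · (P_1P_3 × P_1P_4) = 0.
P_1P_2 = (-1, -5, -8), P_1P_3 = (-2, -4, -7); the triple product is linear in y with coefficient 9 and constant term -27.
Setting it to zero: y = 3.

3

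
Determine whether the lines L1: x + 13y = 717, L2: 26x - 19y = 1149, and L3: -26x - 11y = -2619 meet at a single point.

Yes

Lines aᵢx + bᵢy = cᵢ with pairwise distinct directions are concurrent exactly when det[aᵢ bᵢ cᵢ] = 0.
Here the determinant is 0.
It vanishes, so the lines are concurrent at (80, 49).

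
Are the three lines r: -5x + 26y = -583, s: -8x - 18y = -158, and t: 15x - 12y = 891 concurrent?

The three lines meet at one point iff the augmented coefficient matrix [aᵢ bᵢ cᵢ] has rank < 3, i.e. its determinant vanishes.
Here the determinant is 0.
It vanishes, so the lines are concurrent at (49, -13).

Yes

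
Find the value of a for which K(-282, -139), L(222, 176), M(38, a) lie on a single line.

61

Collinearity: (M − K) must be parallel to (L − K) = (504, 315).
Cross-multiplying the components: (a − (-139))·(504) = (320)·(315).
Solving gives a = 61.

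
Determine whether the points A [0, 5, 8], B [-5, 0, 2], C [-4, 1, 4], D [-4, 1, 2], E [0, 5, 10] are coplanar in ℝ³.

The plane through A, B, C has normal n = AB × AC = (-4, 4, 0) and equation n·P = 20.
Checking the remaining points: n·D = 20, n·E = 20.
All equal 20, so all 5 points lie in one plane.

Yes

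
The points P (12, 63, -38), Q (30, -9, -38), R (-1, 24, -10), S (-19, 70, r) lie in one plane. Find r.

-2

Normal to plane PQR: n = (-2016, -504, -1638); plane equation n·X = 6300.
Requiring n·S = 6300: (-1638)r + (3024) = 6300.
So r = -2.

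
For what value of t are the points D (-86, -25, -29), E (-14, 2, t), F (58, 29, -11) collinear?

Direction DF = (144, 54, 18). From the x-coordinate of E, the parameter along the line is τ = (-14 − (-86))/144 = 1/2.
Then t = (-29) + 1/2·(18) = -20.

-20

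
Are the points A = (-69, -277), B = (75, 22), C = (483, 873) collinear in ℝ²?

AB = (144, 299), AC = (552, 1150).
If collinear, AC would be a scalar multiple of AB. But (144)·(1150) ≠ (299)·(552) (difference 552), so they are not parallel; the points are not collinear.

No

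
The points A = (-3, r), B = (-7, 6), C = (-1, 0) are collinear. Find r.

Collinearity: (A − B) must be parallel to (C − B) = (6, -6).
Cross-multiplying the components: (r − 6)·(6) = (4)·(-6).
Solving gives r = 2.

2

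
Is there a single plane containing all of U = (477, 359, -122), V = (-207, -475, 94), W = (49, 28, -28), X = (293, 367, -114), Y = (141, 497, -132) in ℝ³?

No

The plane through U, V, W has normal n = UV × UW = (-6900, -28152, -130548) and equation n·P = 2528988.
Checking the remaining points: n·X = 2528988, n·Y = 2267892.
Since n·Y = 2267892 ≠ 2528988, Y is off the plane and the points are not all coplanar.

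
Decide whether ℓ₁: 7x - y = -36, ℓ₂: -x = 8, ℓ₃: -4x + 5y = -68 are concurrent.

Yes

The three lines meet at one point iff the augmented coefficient matrix [aᵢ bᵢ cᵢ] has rank < 3, i.e. its determinant vanishes.
Here the determinant is 0.
It vanishes, so the lines are concurrent at (-8, -20).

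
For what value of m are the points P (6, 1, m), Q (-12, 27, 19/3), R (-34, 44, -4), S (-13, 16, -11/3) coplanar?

5

The points are coplanar iff PQ · (PR × PS) = 0.
Expanding, this is linear in m: (-259)m + (1295) = 0.
So m = 5.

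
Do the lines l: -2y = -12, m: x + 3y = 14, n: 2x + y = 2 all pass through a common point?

No

Intersecting l and m: solving the 2×2 system gives (x, y) = (-4, 6).
Substitute into n: (2)(-4) + (1)(6) = -2.
But n requires 2 ≠ -2, so the three lines have no common point.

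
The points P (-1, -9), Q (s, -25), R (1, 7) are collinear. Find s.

-3

Collinearity: (Q − P) must be parallel to (R − P) = (2, 16).
Cross-multiplying the components: (s − (-1))·(16) = (-16)·(2).
Solving gives s = -3.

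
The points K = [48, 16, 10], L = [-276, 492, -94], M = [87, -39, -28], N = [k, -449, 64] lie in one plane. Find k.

Coplanarity ⇔ det[KL; KM; KN] = 0.
Expanding, this is linear in k: (-23808)k + (8713728) = 0.
So k = 366.

366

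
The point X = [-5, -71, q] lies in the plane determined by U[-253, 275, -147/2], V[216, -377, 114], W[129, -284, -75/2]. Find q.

A normal to the plane is n = UV × UW = (162681/2, 54741, -13107).
X lies in the plane iff n · UX = 0.
This gives (-13107)q + (537387/2) = 0, so q = 41/2.

41/2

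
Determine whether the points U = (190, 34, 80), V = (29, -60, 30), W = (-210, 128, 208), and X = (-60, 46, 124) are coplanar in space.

With U as base: UV = (-161, -94, -50), UW = (-400, 94, 128), UX = (-250, 12, 44).
UW × UX = (2600, -14400, 18700).
UV · (UW × UX) = 0.
The scalar triple product vanishes, so the four points are coplanar.

Yes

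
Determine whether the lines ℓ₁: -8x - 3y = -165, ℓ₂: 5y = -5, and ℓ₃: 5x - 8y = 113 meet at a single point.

Yes

The three lines meet at one point iff the augmented coefficient matrix [aᵢ bᵢ cᵢ] has rank < 3, i.e. its determinant vanishes.
Here the determinant is 0.
It vanishes, so the lines are concurrent at (21, -1).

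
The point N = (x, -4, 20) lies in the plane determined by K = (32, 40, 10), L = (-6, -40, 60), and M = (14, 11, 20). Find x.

2

The plane through K, L, M has equation 650x − 520y − 338z = -3380.
Substituting N: (650)x + (-4680) = -3380, so x = 2.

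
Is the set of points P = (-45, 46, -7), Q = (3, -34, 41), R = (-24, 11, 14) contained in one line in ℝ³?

Yes

PQ = (48, -80, 48), PR = (21, -35, 21).
PQ × PR = (0, 0, 0).
The cross product vanishes, so the three points are collinear.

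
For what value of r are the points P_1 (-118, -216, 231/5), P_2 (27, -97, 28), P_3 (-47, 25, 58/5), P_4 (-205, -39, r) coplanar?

111/5

The points are coplanar iff P_1P_2 · (P_1P_3 × P_1P_4) = 0.
Expanding, this is linear in r: (26496)r + (-2941056/5) = 0.
So r = 111/5.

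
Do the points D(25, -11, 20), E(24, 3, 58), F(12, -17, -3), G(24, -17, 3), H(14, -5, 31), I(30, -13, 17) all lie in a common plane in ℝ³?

The plane through D, E, F has normal n = DE × DF = (-94, -517, 188) and equation n·P = 7097.
Checking the remaining points: n·G = 7097, n·H = 7097, n·I = 7097.
All equal 7097, so all 6 points lie in one plane.

Yes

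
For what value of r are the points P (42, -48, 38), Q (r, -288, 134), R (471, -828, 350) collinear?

Direction PR = (429, -780, 312). From the y-coordinate of Q, the parameter along the line is τ = (-288 − (-48))/(-780) = 4/13.
Then r = 42 + 4/13·(429) = 174.

174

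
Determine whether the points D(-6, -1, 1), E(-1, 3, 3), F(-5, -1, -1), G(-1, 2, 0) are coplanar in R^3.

With D as base: DE = (5, 4, 2), DF = (1, 0, -2), DG = (5, 3, -1).
DF × DG = (6, -9, 3).
DE · (DF × DG) = 0.
The scalar triple product vanishes, so the four points are coplanar.

Yes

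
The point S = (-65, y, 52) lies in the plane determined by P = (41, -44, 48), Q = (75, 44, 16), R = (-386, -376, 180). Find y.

-44

A normal to the plane is n = PQ × PR = (992, 9176, 26288).
S lies in the plane iff n · PS = 0.
This gives (9176)y + (403744) = 0, so y = -44.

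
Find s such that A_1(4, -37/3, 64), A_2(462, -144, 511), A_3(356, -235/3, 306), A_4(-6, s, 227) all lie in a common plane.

-208/3

Normal to plane A_1A_2A_3: n = (-7084/3, 46508, 48356/3); plane equation n·P = 1345652/3.
Requiring n·A_4 = 1345652/3: (46508)s + (11019316/3) = 1345652/3.
So s = -208/3.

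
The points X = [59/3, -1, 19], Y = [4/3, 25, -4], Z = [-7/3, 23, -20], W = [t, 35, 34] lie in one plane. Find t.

23/3

Normal to plane XYZ: n = (-462, -209, 132); plane equation n·P = -6369.
Requiring n·W = -6369: (-462)t + (-2827) = -6369.
So t = 23/3.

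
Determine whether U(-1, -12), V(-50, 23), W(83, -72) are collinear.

Yes

UV = (-49, 35), UW = (84, -60).
det[UV; UW] = (-49)(-60) − (35)(84) = 0.
The determinant is zero, so the points are collinear.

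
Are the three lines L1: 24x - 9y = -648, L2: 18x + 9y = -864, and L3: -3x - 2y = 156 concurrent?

Yes

Lines aᵢx + bᵢy = cᵢ with pairwise distinct directions are concurrent exactly when det[aᵢ bᵢ cᵢ] = 0.
Here the determinant is 0.
It vanishes, so the lines are concurrent at (-36, -24).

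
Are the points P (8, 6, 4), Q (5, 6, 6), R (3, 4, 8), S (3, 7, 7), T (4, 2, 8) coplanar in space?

The plane through P, Q, R has normal n = PQ × PR = (4, 2, 6) and equation n·X = 68.
Checking the remaining points: n·S = 68, n·T = 68.
All equal 68, so all 5 points lie in one plane.

Yes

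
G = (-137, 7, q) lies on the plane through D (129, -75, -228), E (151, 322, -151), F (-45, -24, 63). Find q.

A normal to the plane is n = DE × DF = (111600, -19800, 70200).
G lies in the plane iff n · DG = 0.
This gives (70200)q + (-15303600) = 0, so q = 218.

218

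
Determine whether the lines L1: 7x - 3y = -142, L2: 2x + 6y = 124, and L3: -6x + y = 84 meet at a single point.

The three lines meet at one point iff the augmented coefficient matrix [aᵢ bᵢ cᵢ] has rank < 3, i.e. its determinant vanishes.
Here the determinant is 0.
It vanishes, so the lines are concurrent at (-10, 24).

Yes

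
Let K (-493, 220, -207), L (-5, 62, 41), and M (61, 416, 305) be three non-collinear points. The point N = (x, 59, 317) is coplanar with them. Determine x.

388

Coplanarity requires KL · (KM × KN) = 0.
KL = (488, -158, 248), KM = (554, 196, 512); the triple product is linear in x with coefficient -129504 and constant term 50247552.
Setting it to zero: x = 388.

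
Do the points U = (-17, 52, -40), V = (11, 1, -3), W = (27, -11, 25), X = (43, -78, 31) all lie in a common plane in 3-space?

With U as base: UV = (28, -51, 37), UW = (44, -63, 65), UX = (60, -130, 71).
UW × UX = (3977, 776, -1940).
UV · (UW × UX) = 0.
The scalar triple product vanishes, so the four points are coplanar.

Yes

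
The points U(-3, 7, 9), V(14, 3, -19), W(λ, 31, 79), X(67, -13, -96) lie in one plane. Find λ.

Normal to plane UVX: n = (-140, -175, -60); plane equation n·P = -1345.
Requiring n·W = -1345: (-140)λ + (-10165) = -1345.
So λ = -63.

-63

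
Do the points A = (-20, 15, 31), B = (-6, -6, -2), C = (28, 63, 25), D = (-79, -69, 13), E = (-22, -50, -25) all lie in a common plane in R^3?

The plane through A, B, C has normal n = AB × AC = (1710, -1500, 1680) and equation n·P = -4620.
Checking the remaining points: n·D = -9750, n·E = -4620.
Since n·D = -9750 ≠ -4620, D is off the plane and the points are not all coplanar.

No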